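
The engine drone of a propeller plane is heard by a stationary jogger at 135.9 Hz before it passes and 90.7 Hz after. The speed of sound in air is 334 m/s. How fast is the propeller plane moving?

67 m/s

f₁/f₂ = (v + v_s)/(v − v_s), so v_s = v · (f₁ − f₂)/(f₁ + f₂).
v_s = 334 × (135.9 − 90.7)/(135.9 + 90.7) = 334 × 45.2/226.6 ≈ 67 m/s.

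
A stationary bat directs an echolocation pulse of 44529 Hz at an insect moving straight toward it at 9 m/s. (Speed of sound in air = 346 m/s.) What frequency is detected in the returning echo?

46907 Hz

At the insect (a moving observer), f₁ = f₀ · (v + u)/v = 44529 × 355/346 ≈ 45687 Hz.
On reflection it acts as a source moving toward the stationary detector: f₂ = f₁ · v/(v − u) = 45687 × 346/337 ≈ 46907 Hz.
Equivalently f₂ = f₀ · (v + u)/(v − u).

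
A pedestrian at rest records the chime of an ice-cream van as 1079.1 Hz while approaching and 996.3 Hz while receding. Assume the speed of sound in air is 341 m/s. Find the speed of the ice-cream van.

13.6 m/s

f₁/f₂ = (v + v_s)/(v − v_s), so v_s = v · (f₁ − f₂)/(f₁ + f₂).
v_s = 341 × (1079.1 − 996.3)/(1079.1 + 996.3) = 341 × 82.8/2075.4 ≈ 13.6 m/s.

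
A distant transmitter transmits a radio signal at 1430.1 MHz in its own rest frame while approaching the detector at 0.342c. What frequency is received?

2042.3 MHz

Relativistic Doppler for frequency: f' = f₀ · √((1 + β)/(1 − β)).
f' = 1430.1 × √(1.3420/0.6580) = 1430.1 × 1.42812 ≈ 2042.3 MHz.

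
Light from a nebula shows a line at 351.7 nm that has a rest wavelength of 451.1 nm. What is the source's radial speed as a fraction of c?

λ'/λ₀ = 0.7796 < 1 (blueshift), so the source is approaching.
λ'/λ₀ = √((1 − β)/(1 + β)) for an approaching source ⇒ β = (1 − r²)/(1 + r²) with r = λ'/λ₀.
β = (1 − 0.6079)/(1 + 0.6079) ≈ 0.244.

0.244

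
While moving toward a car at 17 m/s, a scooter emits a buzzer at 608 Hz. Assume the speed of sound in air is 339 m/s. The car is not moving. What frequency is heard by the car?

With the source moving toward a stationary observer, f' = f · v/(v − v_s).
f' = 608 × 339/(339 − 17) = 608 × 339/322 ≈ 640 Hz.

640 Hz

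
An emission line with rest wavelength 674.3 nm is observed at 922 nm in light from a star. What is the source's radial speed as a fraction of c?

0.303c

λ'/λ₀ = 1.3673 > 1 (redshift), so the source is receding.
λ'/λ₀ = √((1 + β)/(1 − β)) for a receding source ⇒ β = (r² − 1)/(r² + 1) with r = λ'/λ₀.
β = (1.8696 − 1)/(1.8696 + 1) ≈ 0.303.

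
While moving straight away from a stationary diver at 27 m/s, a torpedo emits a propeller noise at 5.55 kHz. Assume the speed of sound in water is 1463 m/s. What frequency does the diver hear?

5.45 kHz

Only the source moves, away from the listener, so f' = f · v/(v + v_s).
f' = 5.55 × 1463/(1463 + 27) = 5.55 × 1463/1490 ≈ 5.45 kHz.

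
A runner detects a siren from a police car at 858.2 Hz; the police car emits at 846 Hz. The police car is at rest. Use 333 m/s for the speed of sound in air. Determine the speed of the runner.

f' > f, so the runner is approaching.
f' = f · (v + v_o)/v ⇒ v_o = v · |f'/f − 1|.
v_o = 333 × |858.2/846 − 1| = 333 × 0.01442 ≈ 4.8 m/s.

4.8 m/s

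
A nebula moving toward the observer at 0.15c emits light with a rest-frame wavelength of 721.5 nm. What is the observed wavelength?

620.3 nm

Relativistic Doppler for wavelength: λ' = λ₀ · √((1 − β)/(1 + β)).
λ' = 721.5 × √(0.8500/1.1500) = 721.5 × 0.85973 ≈ 620.3 nm.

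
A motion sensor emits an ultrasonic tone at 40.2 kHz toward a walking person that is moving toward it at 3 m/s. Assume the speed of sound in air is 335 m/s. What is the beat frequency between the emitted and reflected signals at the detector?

The walking person first receives the wave as a moving observer: f₁ = f₀ · (v + u)/v = 40.2 × (335 + 3)/335 ≈ 40.560 kHz.
The reflection then acts as a moving source: f₂ = f₁ · v/(v − u) ≈ 40.927 kHz.
Beat frequency (with f₀ = 40200 Hz): |f₂ − f₀| = 2u·f₀/(v − u) = 2 × 3 × 40200/332 ≈ 727 Hz.

727 Hz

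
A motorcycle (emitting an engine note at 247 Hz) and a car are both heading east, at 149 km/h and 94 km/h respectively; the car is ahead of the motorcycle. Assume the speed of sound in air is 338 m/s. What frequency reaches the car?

149 km/h = 41.39 m/s; 94 km/h = 26.11 m/s.
The car is ahead, so the motorcycle is moving toward it while the car is moving away from the motorcycle.
Both move, so f' = f · (v − v_o)/(v − v_s).
f' = 247 × (338 − 26.11)/(338 − 41.39) = 247 × 311.89/296.61 ≈ 260 Hz.

260 Hz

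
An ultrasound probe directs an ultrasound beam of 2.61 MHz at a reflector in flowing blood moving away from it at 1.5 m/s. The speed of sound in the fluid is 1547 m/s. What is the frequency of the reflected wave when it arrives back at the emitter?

2.605 MHz

At the reflector in flowing blood (a moving observer), f₁ = f₀ · (v − u)/v = 2.61 × 1545.5/1547 ≈ 2.607 MHz.
The reflection then acts as a moving source: f₂ = f₁ · v/(v + u) ≈ 2.605 MHz.
Equivalently f₂ = f₀ · (v − u)/(v + u).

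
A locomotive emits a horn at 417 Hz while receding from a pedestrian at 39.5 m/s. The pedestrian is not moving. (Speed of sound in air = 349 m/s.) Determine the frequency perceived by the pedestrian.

375 Hz

With the source moving away from a stationary observer, f' = f · v/(v + v_s).
f' = 417 × 349/(349 + 39.5) = 417 × 349/388.5 ≈ 375 Hz.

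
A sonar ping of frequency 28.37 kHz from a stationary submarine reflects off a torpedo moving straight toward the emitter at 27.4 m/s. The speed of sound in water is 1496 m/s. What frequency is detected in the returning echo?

At the torpedo (a moving observer), f₁ = f₀ · (v + u)/v = 28.37 × 1523.4/1496 ≈ 28.9 kHz.
On reflection it acts as a source moving toward the stationary detector: f₂ = f₁ · v/(v − u) = 28.9 × 1496/1468.6 ≈ 29.4 kHz.
Equivalently f₂ = f₀ · (v + u)/(v − u).

29.4 kHz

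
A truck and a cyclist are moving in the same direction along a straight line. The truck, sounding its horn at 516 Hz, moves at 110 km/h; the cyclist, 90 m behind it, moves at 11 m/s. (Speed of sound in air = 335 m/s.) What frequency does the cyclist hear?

110 km/h = 30.56 m/s.
The cyclist is behind, so the truck is moving away from it while the cyclist is moving toward the truck.
General Doppler shift: f' = f · (v + v_o)/(v + v_s).
f' = 516 × (335 + 11)/(335 + 30.56) = 516 × 346/365.56 ≈ 488 Hz.

488 Hz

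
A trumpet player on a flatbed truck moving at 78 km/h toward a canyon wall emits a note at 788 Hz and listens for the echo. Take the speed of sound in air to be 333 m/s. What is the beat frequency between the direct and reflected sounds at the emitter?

78 km/h = 21.67 m/s.
The canyon wall receives the sound from a moving source: f₁ = f₀ · v/(v − v_e) = 788 × 333/311.33 ≈ 842.8 Hz.
On the return leg the trumpet player on a flatbed truck is a moving observer: f₂ = f₁ · (v + v_e)/v = 842.8 × 354.67/333 ≈ 897.7 Hz.
Equivalently f₂ = f₀ · (v + v_e)/(v − v_e).
Beat against the emitted tone: |f₂ − f₀| = 2v_e·f₀/(v − v_e) = 2 × 21.67 × 788/311.33 ≈ 110 Hz.

110 Hz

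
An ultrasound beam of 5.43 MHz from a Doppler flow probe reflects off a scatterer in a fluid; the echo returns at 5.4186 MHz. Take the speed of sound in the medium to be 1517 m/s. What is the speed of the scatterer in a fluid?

Double Doppler shift off a moving reflector: f₂ = f₀ · (v + u)/(v − u) (u > 0 toward emitter).
Rearranging, u = v · (f₂ − f₀)/(f₂ + f₀) = 1517 × -0.0114/10.8486 ≈ -1.59 m/s.
So the scatterer in a fluid is moving at 1.59 m/s away from the emitter.

1.59 m/s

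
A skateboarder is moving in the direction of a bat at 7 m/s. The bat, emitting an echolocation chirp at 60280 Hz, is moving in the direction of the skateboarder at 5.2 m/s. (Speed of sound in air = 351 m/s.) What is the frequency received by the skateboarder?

62407 Hz

General Doppler shift: f' = f · (v + v_o)/(v − v_s).
f' = 60280 × (351 + 7)/(351 − 5.2) = 60280 × 358/345.8 ≈ 62407 Hz.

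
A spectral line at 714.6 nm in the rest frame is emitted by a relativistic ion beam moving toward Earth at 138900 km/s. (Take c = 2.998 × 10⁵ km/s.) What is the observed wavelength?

432.8 nm

β = v/c = 138900/299800 = 0.4633.
Relativistic Doppler for wavelength: λ' = λ₀ · √((1 − β)/(1 + β)).
λ' = 714.6 × √(0.5367/1.4633) = 714.6 × 0.60561 ≈ 432.8 nm.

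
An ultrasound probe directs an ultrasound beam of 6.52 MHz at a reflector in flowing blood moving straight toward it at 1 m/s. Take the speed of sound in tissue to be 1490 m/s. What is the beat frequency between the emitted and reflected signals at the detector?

8758 Hz

The reflector in flowing blood first receives the wave as a moving observer: f₁ = f₀ · (v + u)/v = 6.52 × (1490 + 1)/1490 ≈ 6.52438 MHz.
The reflection then acts as a moving source: f₂ = f₁ · v/(v − u) ≈ 6.52876 MHz.
Beat frequency (with f₀ = 6520000 Hz): |f₂ − f₀| = 2u·f₀/(v − u) = 2 × 1 × 6520000/1489 ≈ 8758 Hz.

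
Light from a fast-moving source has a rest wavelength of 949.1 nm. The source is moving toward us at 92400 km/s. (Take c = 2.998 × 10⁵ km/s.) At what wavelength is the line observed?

690.2 nm

β = v/c = 92400/299800 = 0.3082.
Relativistic Doppler for wavelength: λ' = λ₀ · √((1 − β)/(1 + β)).
λ' = 949.1 × √(0.6918/1.3082) = 949.1 × 0.72719 ≈ 690.2 nm.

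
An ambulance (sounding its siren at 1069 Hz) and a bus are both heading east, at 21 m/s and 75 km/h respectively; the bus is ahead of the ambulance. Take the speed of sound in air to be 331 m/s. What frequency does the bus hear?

1070 Hz

75 km/h = 20.83 m/s.
The bus is ahead, so the ambulance is moving toward it while the bus is moving away from the ambulance.
Both move, so f' = f · (v − v_o)/(v − v_s).
f' = 1069 × (331 − 20.83)/(331 − 21) = 1069 × 310.17/310 ≈ 1070 Hz.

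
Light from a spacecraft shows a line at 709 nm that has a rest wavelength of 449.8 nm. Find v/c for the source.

0.426

λ'/λ₀ = 1.5763 > 1 (redshift), so the source is receding.
λ'/λ₀ = √((1 + β)/(1 − β)) for a receding source ⇒ β = (r² − 1)/(r² + 1) with r = λ'/λ₀.
β = (2.4846 − 1)/(2.4846 + 1) ≈ 0.426.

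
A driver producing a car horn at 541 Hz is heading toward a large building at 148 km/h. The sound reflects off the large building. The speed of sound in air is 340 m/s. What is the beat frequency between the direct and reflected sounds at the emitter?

149 Hz

148 km/h = 41.11 m/s.
The large building receives the sound from a moving source: f₁ = f₀ · v/(v − v_e) = 541 × 340/298.89 ≈ 615.4 Hz.
On the return leg the driver is a moving observer: f₂ = f₁ · (v + v_e)/v = 615.4 × 381.11/340 ≈ 689.8 Hz.
Beat against the emitted tone: |f₂ − f₀| = 2v_e·f₀/(v − v_e) = 2 × 41.11 × 541/298.89 ≈ 149 Hz.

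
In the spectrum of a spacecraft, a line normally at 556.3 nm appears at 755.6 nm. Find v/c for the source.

λ'/λ₀ = 1.3583 > 1 (redshift), so the source is receding.
λ'/λ₀ = √((1 + β)/(1 − β)) for a receding source ⇒ β = (r² − 1)/(r² + 1) with r = λ'/λ₀.
β = (1.8449 − 1)/(1.8449 + 1) ≈ 0.297.

0.297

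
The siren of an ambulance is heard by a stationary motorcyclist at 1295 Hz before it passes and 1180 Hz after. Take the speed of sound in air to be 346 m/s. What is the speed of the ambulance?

f₁/f₂ = (v + v_s)/(v − v_s), so v_s = v · (f₁ − f₂)/(f₁ + f₂).
v_s = 346 × (1295 − 1180)/(1295 + 1180) = 346 × 115/2475 ≈ 16.1 m/s.

16.1 m/s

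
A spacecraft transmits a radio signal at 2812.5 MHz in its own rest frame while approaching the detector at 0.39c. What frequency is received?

4245.6 MHz

Relativistic Doppler for frequency: f' = f₀ · √((1 + β)/(1 − β)).
f' = 2812.5 × √(1.3900/0.6100) = 2812.5 × 1.50953 ≈ 4245.6 MHz.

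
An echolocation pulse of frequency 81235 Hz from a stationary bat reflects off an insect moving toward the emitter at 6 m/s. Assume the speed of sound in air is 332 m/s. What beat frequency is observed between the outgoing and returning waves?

2990 Hz

The insect first receives the wave as a moving observer: f₁ = f₀ · (v + u)/v = 81235 × (332 + 6)/332 ≈ 82703 Hz.
On reflection it acts as a source moving toward the stationary detector: f₂ = f₁ · v/(v − u) = 82703 × 332/326 ≈ 84225 Hz.
Beat frequency: |f₂ − f₀| = 2u·f₀/(v − u) = 2 × 6 × 81235/326 ≈ 2990 Hz.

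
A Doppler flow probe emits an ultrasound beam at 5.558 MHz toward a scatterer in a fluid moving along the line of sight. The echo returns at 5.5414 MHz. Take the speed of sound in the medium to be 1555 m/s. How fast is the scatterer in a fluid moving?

2.33 m/s

Double Doppler shift off a moving reflector: f₂ = f₀ · (v + u)/(v − u) (u > 0 toward emitter).
Rearranging, u = v · (f₂ − f₀)/(f₂ + f₀) = 1555 × -0.0166/11.0994 ≈ -2.33 m/s.
So the scatterer in a fluid is moving at 2.33 m/s away from the emitter.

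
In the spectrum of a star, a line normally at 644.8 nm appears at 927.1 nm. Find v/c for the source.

0.348c

λ'/λ₀ = 1.4378 > 1 (redshift), so the source is receding.
λ'/λ₀ = √((1 + β)/(1 − β)) for a receding source ⇒ β = (r² − 1)/(r² + 1) with r = λ'/λ₀.
β = (2.0673 − 1)/(2.0673 + 1) ≈ 0.348.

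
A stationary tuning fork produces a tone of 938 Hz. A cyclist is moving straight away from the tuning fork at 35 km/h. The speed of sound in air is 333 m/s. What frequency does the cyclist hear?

35 km/h = 9.722 m/s.
Only the observer moves, away from the source, so f' = f · (v − v_o)/v.
f' = 938 × (333 − 9.722)/333 = 938 × 323.28/333 ≈ 911 Hz.

911 Hz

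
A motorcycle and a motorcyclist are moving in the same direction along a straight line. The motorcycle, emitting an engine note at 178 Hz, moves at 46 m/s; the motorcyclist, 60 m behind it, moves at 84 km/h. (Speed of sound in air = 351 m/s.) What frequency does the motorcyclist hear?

84 km/h = 23.33 m/s.
The motorcyclist is behind, so the motorcycle is moving away from it while the motorcyclist is moving toward the motorcycle.
With source receding and observer approaching, f' = f · (v + v_o)/(v + v_s).
f' = 178 × (351 + 23.33)/(351 + 46) = 178 × 374.33/397 ≈ 168 Hz.

168 Hz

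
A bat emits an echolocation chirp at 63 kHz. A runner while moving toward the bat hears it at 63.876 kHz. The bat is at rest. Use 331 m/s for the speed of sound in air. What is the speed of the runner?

f' = f · (v + v_o)/v ⇒ v_o = v · |f'/f − 1|.
v_o = 331 × |63.876/63 − 1| = 331 × 0.0139 ≈ 4.6 m/s.

4.6 m/s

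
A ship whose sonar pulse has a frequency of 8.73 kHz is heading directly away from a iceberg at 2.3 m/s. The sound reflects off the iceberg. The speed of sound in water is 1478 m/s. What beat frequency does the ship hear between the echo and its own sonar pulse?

The iceberg receives the sound from a moving source: f₁ = f₀ · v/(v + v_e) = 8.73 × 1478/1480.3 ≈ 8.7164 kHz.
On the return leg the ship is a moving observer: f₂ = f₁ · (v − v_e)/v = 8.7164 × 1475.7/1478 ≈ 8.7029 kHz.
Beat against the emitted tone (with f₀ = 8730 Hz): |f₂ − f₀| = 2v_e·f₀/(v + v_e) = 2 × 2.3 × 8730/1480.3 ≈ 27.1 Hz.

27.1 Hz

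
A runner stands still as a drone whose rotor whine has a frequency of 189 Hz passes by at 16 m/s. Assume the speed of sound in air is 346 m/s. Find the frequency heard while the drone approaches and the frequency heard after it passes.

Approaching: f₁ = f · v/(v − v_s) = 189 × 346/330 ≈ 198 Hz.
Receding: f₂ = f · v/(v + v_s) = 189 × 346/362 ≈ 181 Hz.

198 Hz approaching; 181 Hz receding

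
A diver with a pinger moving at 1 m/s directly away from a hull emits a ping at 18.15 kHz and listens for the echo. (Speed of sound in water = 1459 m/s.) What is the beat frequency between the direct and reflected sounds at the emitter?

24.9 Hz

The hull receives the sound from a moving source: f₁ = f₀ · v/(v + v_e) = 18.15 × 1459/1460 ≈ 18.1376 kHz.
On the return leg the diver with a pinger is a moving observer: f₂ = f₁ · (v − v_e)/v = 18.1376 × 1458/1459 ≈ 18.1251 kHz.
Equivalently f₂ = f₀ · (v − v_e)/(v + v_e).
Beat against the emitted tone (with f₀ = 18150 Hz): |f₂ − f₀| = 2v_e·f₀/(v + v_e) = 2 × 1 × 18150/1460 ≈ 24.9 Hz.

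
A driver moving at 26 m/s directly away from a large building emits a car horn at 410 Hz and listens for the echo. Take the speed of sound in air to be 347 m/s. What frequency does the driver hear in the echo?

The large building receives the sound from a moving source: f₁ = f₀ · v/(v + v_e) = 410 × 347/373 ≈ 381 Hz.
On the return leg the driver is a moving observer: f₂ = f₁ · (v − v_e)/v = 381 × 321/347 ≈ 353 Hz.

353 Hz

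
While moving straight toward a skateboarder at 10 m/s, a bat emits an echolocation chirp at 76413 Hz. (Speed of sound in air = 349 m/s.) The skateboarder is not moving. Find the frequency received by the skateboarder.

78667 Hz

With the source moving toward a stationary observer, f' = f · v/(v − v_s).
f' = 76413 × 349/(349 − 10) = 76413 × 349/339 ≈ 78667 Hz.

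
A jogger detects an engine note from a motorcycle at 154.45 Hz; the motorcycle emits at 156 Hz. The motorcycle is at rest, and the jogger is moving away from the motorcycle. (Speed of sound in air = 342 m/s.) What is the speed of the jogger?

3.4 m/s

f' = f · (v − v_o)/v ⇒ v_o = v · |f'/f − 1|.
v_o = 342 × |154.45/156 − 1| = 342 × 0.009936 ≈ 3.4 m/s.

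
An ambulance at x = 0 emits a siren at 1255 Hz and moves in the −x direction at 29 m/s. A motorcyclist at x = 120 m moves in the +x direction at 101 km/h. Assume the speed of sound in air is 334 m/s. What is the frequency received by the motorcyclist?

1058 Hz

101 km/h = 28.06 m/s.
The observer lies on the +x side, so the source is heading away from the observer and the observer is heading away from the source.
General Doppler shift: f' = f · (v − v_o)/(v + v_s).
f' = 1255 × (334 − 28.06)/(334 + 29) = 1255 × 305.94/363 ≈ 1058 Hz.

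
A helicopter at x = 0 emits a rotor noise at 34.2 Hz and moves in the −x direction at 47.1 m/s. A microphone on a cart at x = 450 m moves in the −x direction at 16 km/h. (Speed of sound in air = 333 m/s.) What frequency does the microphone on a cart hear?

30.4 Hz

16 km/h = 4.444 m/s.
The observer lies on the +x side, so the source is heading away from the observer and the observer is heading toward the source.
Both move, so f' = f · (v + v_o)/(v + v_s).
f' = 34.2 × (333 + 4.444)/(333 + 47.1) = 34.2 × 337.44/380.1 ≈ 30.4 Hz.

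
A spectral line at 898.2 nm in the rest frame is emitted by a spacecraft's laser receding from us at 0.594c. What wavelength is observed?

1779.7 nm

Relativistic Doppler for wavelength: λ' = λ₀ · √((1 + β)/(1 − β)).
λ' = 898.2 × √(1.5940/0.4060) = 898.2 × 1.98144 ≈ 1779.7 nm.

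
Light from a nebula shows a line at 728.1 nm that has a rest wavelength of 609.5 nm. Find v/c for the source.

0.176c

λ'/λ₀ = 1.1946 > 1 (redshift), so the source is receding.
λ'/λ₀ = √((1 + β)/(1 − β)) for a receding source ⇒ β = (r² − 1)/(r² + 1) with r = λ'/λ₀.
β = (1.4270 − 1)/(1.4270 + 1) ≈ 0.176.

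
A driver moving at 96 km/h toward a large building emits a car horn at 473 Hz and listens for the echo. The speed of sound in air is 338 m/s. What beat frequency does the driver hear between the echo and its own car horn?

96 km/h = 26.67 m/s.
The large building receives the sound from a moving source: f₁ = f₀ · v/(v − v_e) = 473 × 338/311.33 ≈ 513.5 Hz.
On the return leg the driver is a moving observer: f₂ = f₁ · (v + v_e)/v = 513.5 × 364.67/338 ≈ 554.0 Hz.
Beat against the emitted tone: |f₂ − f₀| = 2v_e·f₀/(v − v_e) = 2 × 26.67 × 473/311.33 ≈ 81 Hz.

81 Hz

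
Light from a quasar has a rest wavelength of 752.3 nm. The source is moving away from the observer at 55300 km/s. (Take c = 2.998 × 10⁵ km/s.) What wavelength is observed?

β = v/c = 55300/299800 = 0.1845.
Relativistic Doppler for wavelength: λ' = λ₀ · √((1 + β)/(1 − β)).
λ' = 752.3 × √(1.1845/0.8155) = 752.3 × 1.20514 ≈ 906.6 nm.

906.6 nm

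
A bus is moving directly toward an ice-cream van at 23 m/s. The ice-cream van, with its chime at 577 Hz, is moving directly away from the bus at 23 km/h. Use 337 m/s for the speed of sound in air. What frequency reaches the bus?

605 Hz

23 km/h = 6.389 m/s.
General Doppler shift: f' = f · (v + v_o)/(v + v_s).
f' = 577 × (337 + 23)/(337 + 6.389) = 577 × 360/343.39 ≈ 605 Hz.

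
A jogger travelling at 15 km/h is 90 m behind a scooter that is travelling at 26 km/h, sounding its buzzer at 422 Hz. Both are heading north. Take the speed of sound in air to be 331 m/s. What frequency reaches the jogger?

418 Hz

26 km/h = 7.222 m/s; 15 km/h = 4.167 m/s.
The jogger is behind, so the scooter is moving away from it while the jogger is moving toward the scooter.
General Doppler shift: f' = f · (v + v_o)/(v + v_s).
f' = 422 × (331 + 4.167)/(331 + 7.222) = 422 × 335.17/338.22 ≈ 418 Hz.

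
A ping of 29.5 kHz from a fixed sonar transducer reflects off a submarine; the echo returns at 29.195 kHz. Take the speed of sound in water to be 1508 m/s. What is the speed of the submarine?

7.8 m/s

Double Doppler shift off a moving reflector: f₂ = f₀ · (v + u)/(v − u) (u > 0 toward emitter).
Rearranging, u = v · (f₂ − f₀)/(f₂ + f₀) = 1508 × -0.305/58.695 ≈ -7.8 m/s.
So the submarine is moving at 7.8 m/s away from the emitter.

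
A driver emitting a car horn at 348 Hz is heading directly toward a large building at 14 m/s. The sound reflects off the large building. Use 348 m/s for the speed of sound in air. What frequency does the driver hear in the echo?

377 Hz

The large building receives the sound from a moving source: f₁ = f₀ · v/(v − v_e) = 348 × 348/334 ≈ 363 Hz.
On the return leg the driver is a moving observer: f₂ = f₁ · (v + v_e)/v = 363 × 362/348 ≈ 377 Hz.
Equivalently f₂ = f₀ · (v + v_e)/(v − v_e).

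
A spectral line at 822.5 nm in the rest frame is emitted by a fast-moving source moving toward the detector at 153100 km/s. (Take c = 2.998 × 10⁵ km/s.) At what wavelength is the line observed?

β = v/c = 153100/299800 = 0.5107.
Relativistic Doppler for wavelength: λ' = λ₀ · √((1 − β)/(1 + β)).
λ' = 822.5 × √(0.4893/1.5107) = 822.5 × 0.56913 ≈ 468.1 nm.

468.1 nm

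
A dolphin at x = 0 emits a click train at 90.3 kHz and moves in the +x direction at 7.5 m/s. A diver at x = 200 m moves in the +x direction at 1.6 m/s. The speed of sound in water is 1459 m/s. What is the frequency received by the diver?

90.7 kHz

The observer lies on the +x side, so the source is heading toward the observer and the observer is heading away from the source.
Both move, so f' = f · (v − v_o)/(v − v_s).
f' = 90.3 × (1459 − 1.6)/(1459 − 7.5) = 90.3 × 1457.4/1451.5 ≈ 90.7 kHz.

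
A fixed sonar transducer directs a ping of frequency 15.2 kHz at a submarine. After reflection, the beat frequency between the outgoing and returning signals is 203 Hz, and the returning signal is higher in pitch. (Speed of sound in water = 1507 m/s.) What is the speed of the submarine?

10.0 m/s

Double Doppler shift off a moving reflector: f₂ = f₀ · (v + u)/(v − u) (u > 0 toward emitter).
Returning signal is higher, so f₂ = f₀ + Δf = 15200 + 203 = 15403 Hz.
Rearranging, u = v · (f₂ − f₀)/(f₂ + f₀) = 1507 × 203/30603 ≈ 10.0 m/s.
So the submarine is moving at 10.0 m/s toward the emitter.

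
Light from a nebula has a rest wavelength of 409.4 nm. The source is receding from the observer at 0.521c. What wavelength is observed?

Relativistic Doppler for wavelength: λ' = λ₀ · √((1 + β)/(1 − β)).
λ' = 409.4 × √(1.5210/0.4790) = 409.4 × 1.78196 ≈ 729.5 nm.

729.5 nm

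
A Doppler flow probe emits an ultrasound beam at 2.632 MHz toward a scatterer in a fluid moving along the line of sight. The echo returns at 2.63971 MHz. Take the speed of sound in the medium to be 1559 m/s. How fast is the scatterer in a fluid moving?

Double Doppler shift off a moving reflector: f₂ = f₀ · (v + u)/(v − u) (u > 0 toward emitter).
Rearranging, u = v · (f₂ − f₀)/(f₂ + f₀) = 1559 × 0.00771/5.27171 ≈ 2.28 m/s.
So the scatterer in a fluid is moving at 2.28 m/s toward the emitter.

2.28 m/s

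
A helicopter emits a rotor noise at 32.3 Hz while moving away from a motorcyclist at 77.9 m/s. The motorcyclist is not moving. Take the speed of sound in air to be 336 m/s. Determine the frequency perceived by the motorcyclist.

26.2 Hz

With the source moving away from a stationary observer, f' = f · v/(v + v_s).
f' = 32.3 × 336/(336 + 77.9) = 32.3 × 336/413.9 ≈ 26.2 Hz.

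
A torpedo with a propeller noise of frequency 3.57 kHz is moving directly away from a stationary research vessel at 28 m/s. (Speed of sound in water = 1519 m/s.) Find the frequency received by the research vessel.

Only the source moves, away from the listener, so f' = f · v/(v + v_s).
f' = 3.57 × 1519/(1519 + 28) = 3.57 × 1519/1547 ≈ 3.51 kHz.

3.51 kHz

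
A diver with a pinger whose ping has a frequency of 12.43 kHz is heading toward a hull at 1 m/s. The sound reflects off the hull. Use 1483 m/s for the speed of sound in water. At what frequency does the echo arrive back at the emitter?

12.45 kHz

The hull receives the sound from a moving source: f₁ = f₀ · v/(v − v_e) = 12.43 × 1483/1482 ≈ 12.44 kHz.
On the return leg the diver with a pinger is a moving observer: f₂ = f₁ · (v + v_e)/v = 12.44 × 1484/1483 ≈ 12.45 kHz.
Equivalently f₂ = f₀ · (v + v_e)/(v − v_e).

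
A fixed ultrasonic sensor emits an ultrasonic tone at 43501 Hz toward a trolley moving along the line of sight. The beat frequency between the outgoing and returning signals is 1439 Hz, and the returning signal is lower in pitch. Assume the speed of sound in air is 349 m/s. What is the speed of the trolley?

Double Doppler shift off a moving reflector: f₂ = f₀ · (v + u)/(v − u) (u > 0 toward emitter).
Returning signal is lower, so f₂ = f₀ − Δf = 43501 − 1439 = 42062 Hz.
Rearranging, u = v · (f₂ − f₀)/(f₂ + f₀) = 349 × -1439/85563 ≈ -5.9 m/s.
So the trolley is moving at 5.9 m/s away from the emitter.

5.9 m/s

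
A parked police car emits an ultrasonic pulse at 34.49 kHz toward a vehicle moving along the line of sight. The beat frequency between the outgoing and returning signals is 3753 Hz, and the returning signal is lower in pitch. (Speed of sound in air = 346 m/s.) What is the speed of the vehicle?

19.9 m/s

Double Doppler shift off a moving reflector: f₂ = f₀ · (v + u)/(v − u) (u > 0 toward emitter).
Returning signal is lower, so f₂ = f₀ − Δf = 34490 − 3753 = 30737 Hz.
Rearranging, u = v · (f₂ − f₀)/(f₂ + f₀) = 346 × -3753/65227 ≈ -19.9 m/s.
So the vehicle is moving at 19.9 m/s away from the emitter.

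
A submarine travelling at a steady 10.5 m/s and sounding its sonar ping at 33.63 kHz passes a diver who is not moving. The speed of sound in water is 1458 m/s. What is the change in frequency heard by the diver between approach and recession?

0.484 kHz

Approaching: f₁ = f · v/(v − v_s) = 33.63 × 1458/1447.5 ≈ 33.874 kHz.
Receding: f₂ = f · v/(v + v_s) = 33.63 × 1458/1468.5 ≈ 33.390 kHz.
Drop: f₁ − f₂ = 2f·v·v_s/(v² − v_s²) = 2 × 33.63 × 1458 × 10.5/(1458² − 10.5²) ≈ 0.484 kHz.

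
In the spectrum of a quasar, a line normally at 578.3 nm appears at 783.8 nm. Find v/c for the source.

λ'/λ₀ = 1.3554 > 1 (redshift), so the source is receding.
λ'/λ₀ = √((1 + β)/(1 − β)) for a receding source ⇒ β = (r² − 1)/(r² + 1) with r = λ'/λ₀.
β = (1.8370 − 1)/(1.8370 + 1) ≈ 0.295.

0.295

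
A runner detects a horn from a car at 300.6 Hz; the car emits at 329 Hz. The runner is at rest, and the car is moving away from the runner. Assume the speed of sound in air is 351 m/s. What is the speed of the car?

f' = f · v/(v + v_s) ⇒ v_s = v · |1 − f/f'|.
v_s = 351 × |1 − 329/300.6| = 351 × 0.09448 ≈ 33 m/s.

33 m/s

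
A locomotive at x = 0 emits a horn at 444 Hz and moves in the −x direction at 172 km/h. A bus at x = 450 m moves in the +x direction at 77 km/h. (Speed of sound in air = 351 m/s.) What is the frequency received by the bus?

172 km/h = 47.78 m/s; 77 km/h = 21.39 m/s.
The observer lies on the +x side, so the source is heading away from the observer and the observer is heading away from the source.
Both move, so f' = f · (v − v_o)/(v + v_s).
f' = 444 × (351 − 21.39)/(351 + 47.78) = 444 × 329.61/398.78 ≈ 367 Hz.

367 Hz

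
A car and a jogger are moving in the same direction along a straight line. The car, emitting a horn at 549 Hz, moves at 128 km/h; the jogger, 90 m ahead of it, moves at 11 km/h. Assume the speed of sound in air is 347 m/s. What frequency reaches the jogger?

606 Hz

128 km/h = 35.56 m/s; 11 km/h = 3.056 m/s.
The jogger is ahead, so the car is moving toward it while the jogger is moving away from the car.
Both move, so f' = f · (v − v_o)/(v − v_s).
f' = 549 × (347 − 3.056)/(347 − 35.56) = 549 × 343.94/311.44 ≈ 606 Hz.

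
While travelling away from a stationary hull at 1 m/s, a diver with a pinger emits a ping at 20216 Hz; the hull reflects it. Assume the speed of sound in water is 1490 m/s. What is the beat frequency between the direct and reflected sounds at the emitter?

The hull receives the sound from a moving source: f₁ = f₀ · v/(v + v_e) = 20216 × 1490/1491 ≈ 20202.4 Hz.
On the return leg the diver with a pinger is a moving observer: f₂ = f₁ · (v − v_e)/v = 20202.4 × 1489/1490 ≈ 20188.9 Hz.
Equivalently f₂ = f₀ · (v − v_e)/(v + v_e).
Beat against the emitted tone: |f₂ − f₀| = 2v_e·f₀/(v + v_e) = 2 × 1 × 20216/1491 ≈ 27.1 Hz.

27.1 Hz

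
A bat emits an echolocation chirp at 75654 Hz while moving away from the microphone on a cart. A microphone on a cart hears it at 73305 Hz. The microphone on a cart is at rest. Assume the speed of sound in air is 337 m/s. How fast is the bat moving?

10.8 m/s

f' = f · v/(v + v_s) ⇒ v_s = v · |1 − f/f'|.
v_s = 337 × |1 − 75654/73305| = 337 × 0.03204 ≈ 10.8 m/s.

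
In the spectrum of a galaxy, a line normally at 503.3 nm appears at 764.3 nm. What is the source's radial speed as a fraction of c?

λ'/λ₀ = 1.5186 > 1 (redshift), so the source is receding.
λ'/λ₀ = √((1 + β)/(1 − β)) for a receding source ⇒ β = (r² − 1)/(r² + 1) with r = λ'/λ₀.
β = (2.3061 − 1)/(2.3061 + 1) ≈ 0.395.

0.395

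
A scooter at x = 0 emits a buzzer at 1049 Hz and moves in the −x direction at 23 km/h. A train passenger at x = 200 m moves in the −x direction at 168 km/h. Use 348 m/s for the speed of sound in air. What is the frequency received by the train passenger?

1168 Hz

23 km/h = 6.389 m/s; 168 km/h = 46.67 m/s.
The observer lies on the +x side, so the source is heading away from the observer and the observer is heading toward the source.
General Doppler shift: f' = f · (v + v_o)/(v + v_s).
f' = 1049 × (348 + 46.67)/(348 + 6.389) = 1049 × 394.67/354.39 ≈ 1168 Hz.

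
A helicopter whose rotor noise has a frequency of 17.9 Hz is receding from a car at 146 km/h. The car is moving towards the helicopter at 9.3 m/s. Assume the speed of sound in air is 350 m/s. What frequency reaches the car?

146 km/h = 40.56 m/s.
Both move, so f' = f · (v + v_o)/(v + v_s).
f' = 17.9 × (350 + 9.3)/(350 + 40.56) = 17.9 × 359.3/390.56 ≈ 16.5 Hz.

16.5 Hz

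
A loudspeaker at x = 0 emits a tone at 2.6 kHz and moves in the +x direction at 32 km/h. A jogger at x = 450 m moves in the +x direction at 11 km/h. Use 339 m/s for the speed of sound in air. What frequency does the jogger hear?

32 km/h = 8.889 m/s; 11 km/h = 3.056 m/s.
The observer lies on the +x side, so the source is heading toward the observer and the observer is heading away from the source.
Both move, so f' = f · (v − v_o)/(v − v_s).
f' = 2.6 × (339 − 3.056)/(339 − 8.889) = 2.6 × 335.94/330.11 ≈ 2.65 kHz.

2.65 kHz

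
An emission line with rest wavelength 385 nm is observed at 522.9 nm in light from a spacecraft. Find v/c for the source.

λ'/λ₀ = 1.3582 > 1 (redshift), so the source is receding.
λ'/λ₀ = √((1 + β)/(1 − β)) for a receding source ⇒ β = (r² − 1)/(r² + 1) with r = λ'/λ₀.
β = (1.8447 − 1)/(1.8447 + 1) ≈ 0.297.

0.297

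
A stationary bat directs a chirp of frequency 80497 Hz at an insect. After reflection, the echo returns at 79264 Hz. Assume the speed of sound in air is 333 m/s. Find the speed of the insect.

Double Doppler shift off a moving reflector: f₂ = f₀ · (v + u)/(v − u) (u > 0 toward emitter).
Rearranging, u = v · (f₂ − f₀)/(f₂ + f₀) = 333 × -1233/159761 ≈ -2.57 m/s.
So the insect is moving at 2.57 m/s away from the emitter.

2.57 m/s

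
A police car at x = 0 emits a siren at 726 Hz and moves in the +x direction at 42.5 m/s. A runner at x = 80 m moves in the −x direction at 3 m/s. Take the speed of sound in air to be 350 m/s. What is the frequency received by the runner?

The observer lies on the +x side, so the source is heading toward the observer and the observer is heading toward the source.
General Doppler shift: f' = f · (v + v_o)/(v − v_s).
f' = 726 × (350 + 3)/(350 − 42.5) = 726 × 353/307.5 ≈ 833 Hz.

833 Hz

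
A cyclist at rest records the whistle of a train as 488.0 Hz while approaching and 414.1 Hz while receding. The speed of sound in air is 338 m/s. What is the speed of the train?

28 m/s

f₁/f₂ = (v + v_s)/(v − v_s), so v_s = v · (f₁ − f₂)/(f₁ + f₂).
v_s = 338 × (488.0 − 414.1)/(488.0 + 414.1) = 338 × 73.9/902.1 ≈ 28 m/s.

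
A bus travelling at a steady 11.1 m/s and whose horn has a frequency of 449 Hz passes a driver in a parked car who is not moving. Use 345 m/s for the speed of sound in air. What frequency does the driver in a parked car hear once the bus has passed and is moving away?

Receding: f₂ = f · v/(v + v_s) = 449 × 345/356.1 ≈ 435 Hz.

435 Hz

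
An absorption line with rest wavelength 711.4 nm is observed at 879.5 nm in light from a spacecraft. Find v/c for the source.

0.209

λ'/λ₀ = 1.2363 > 1 (redshift), so the source is receding.
λ'/λ₀ = √((1 + β)/(1 − β)) for a receding source ⇒ β = (r² − 1)/(r² + 1) with r = λ'/λ₀.
β = (1.5284 − 1)/(1.5284 + 1) ≈ 0.209.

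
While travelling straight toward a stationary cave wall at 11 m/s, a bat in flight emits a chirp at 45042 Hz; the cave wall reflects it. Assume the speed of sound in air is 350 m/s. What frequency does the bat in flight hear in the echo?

47965 Hz

The cave wall receives the sound from a moving source: f₁ = f₀ · v/(v − v_e) = 45042 × 350/339 ≈ 46504 Hz.
On the return leg the bat in flight is a moving observer: f₂ = f₁ · (v + v_e)/v = 46504 × 361/350 ≈ 47965 Hz.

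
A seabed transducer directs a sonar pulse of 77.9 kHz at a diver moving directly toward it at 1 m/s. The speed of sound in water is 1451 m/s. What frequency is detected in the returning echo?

The diver first receives the wave as a moving observer: f₁ = f₀ · (v + u)/v = 77.9 × (1451 + 1)/1451 ≈ 78.0 kHz.
On reflection it acts as a source moving toward the stationary detector: f₂ = f₁ · v/(v − u) = 78.0 × 1451/1450 ≈ 78.0 kHz.
Equivalently f₂ = f₀ · (v + u)/(v − u).

78.0 kHz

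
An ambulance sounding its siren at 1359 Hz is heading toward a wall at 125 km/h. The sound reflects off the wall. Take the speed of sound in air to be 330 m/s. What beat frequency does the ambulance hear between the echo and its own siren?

125 km/h = 34.72 m/s.
The wall receives the sound from a moving source: f₁ = f₀ · v/(v − v_e) = 1359 × 330/295.28 ≈ 1519 Hz.
On the return leg the ambulance is a moving observer: f₂ = f₁ · (v + v_e)/v = 1519 × 364.72/330 ≈ 1679 Hz.
Beat against the emitted tone: |f₂ − f₀| = 2v_e·f₀/(v − v_e) = 2 × 34.72 × 1359/295.28 ≈ 320 Hz.

320 Hz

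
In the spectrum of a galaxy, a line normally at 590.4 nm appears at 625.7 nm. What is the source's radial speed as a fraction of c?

λ'/λ₀ = 1.0598 > 1 (redshift), so the source is receding.
λ'/λ₀ = √((1 + β)/(1 − β)) for a receding source ⇒ β = (r² − 1)/(r² + 1) with r = λ'/λ₀.
β = (1.1232 − 1)/(1.1232 + 1) ≈ 0.058.

0.058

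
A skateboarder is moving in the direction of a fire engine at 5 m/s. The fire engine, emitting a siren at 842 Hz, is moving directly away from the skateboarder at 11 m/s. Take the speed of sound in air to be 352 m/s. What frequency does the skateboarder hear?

828 Hz

With source receding and observer approaching, f' = f · (v + v_o)/(v + v_s).
f' = 842 × (352 + 5)/(352 + 11) = 842 × 357/363 ≈ 828 Hz.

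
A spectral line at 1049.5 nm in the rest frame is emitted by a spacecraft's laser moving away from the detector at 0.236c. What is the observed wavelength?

Relativistic Doppler for wavelength: λ' = λ₀ · √((1 + β)/(1 − β)).
λ' = 1049.5 × √(1.2360/0.7640) = 1049.5 × 1.27193 ≈ 1334.9 nm.

1334.9 nm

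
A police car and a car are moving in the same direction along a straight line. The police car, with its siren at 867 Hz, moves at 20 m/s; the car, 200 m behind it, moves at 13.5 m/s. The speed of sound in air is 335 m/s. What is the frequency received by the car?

The car is behind, so the police car is moving away from it while the car is moving toward the police car.
Both move, so f' = f · (v + v_o)/(v + v_s).
f' = 867 × (335 + 13.5)/(335 + 20) = 867 × 348.5/355 ≈ 851 Hz.

851 Hz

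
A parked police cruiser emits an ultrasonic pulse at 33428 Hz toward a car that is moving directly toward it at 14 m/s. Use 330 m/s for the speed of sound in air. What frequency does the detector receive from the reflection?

36390 Hz

At the car (a moving observer), f₁ = f₀ · (v + u)/v = 33428 × 344/330 ≈ 34846 Hz.
On reflection it acts as a source moving toward the stationary detector: f₂ = f₁ · v/(v − u) = 34846 × 330/316 ≈ 36390 Hz.
Equivalently f₂ = f₀ · (v + u)/(v − u).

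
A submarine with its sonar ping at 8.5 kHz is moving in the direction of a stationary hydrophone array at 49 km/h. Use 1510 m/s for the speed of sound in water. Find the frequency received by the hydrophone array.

8.58 kHz

49 km/h = 13.61 m/s.
Moving source, stationary observer: f' = f · v/(v − v_s) since the source is approaching.
f' = 8.5 × 1510/(1510 − 13.61) = 8.5 × 1510/1496 ≈ 8.58 kHz.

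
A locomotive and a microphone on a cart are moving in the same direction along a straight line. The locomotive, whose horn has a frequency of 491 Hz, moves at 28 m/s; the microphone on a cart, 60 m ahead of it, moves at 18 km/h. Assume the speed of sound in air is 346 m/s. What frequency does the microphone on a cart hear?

18 km/h = 5 m/s.
The microphone on a cart is ahead, so the locomotive is moving toward it while the microphone on a cart is moving away from the locomotive.
With source approaching and observer receding, f' = f · (v − v_o)/(v − v_s).
f' = 491 × (346 − 5)/(346 − 28) = 491 × 341/318 ≈ 527 Hz.

527 Hz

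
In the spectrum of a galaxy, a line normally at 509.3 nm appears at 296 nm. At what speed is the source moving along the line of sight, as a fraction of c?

λ'/λ₀ = 0.5812 < 1 (blueshift), so the source is approaching.
λ'/λ₀ = √((1 − β)/(1 + β)) for an approaching source ⇒ β = (1 − r²)/(1 + r²) with r = λ'/λ₀.
β = (1 − 0.3378)/(1 + 0.3378) ≈ 0.495.

0.495c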